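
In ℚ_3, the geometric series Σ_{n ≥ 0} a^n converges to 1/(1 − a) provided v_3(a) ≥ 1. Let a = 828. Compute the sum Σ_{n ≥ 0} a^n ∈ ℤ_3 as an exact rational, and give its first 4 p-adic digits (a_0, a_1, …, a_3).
Σ a^n = 1/(1 − a) = -1/827;  first 4 digits = (1, 0, 2, 0)

v_3(a) = 2 ≥ 1, so the series converges in ℤ_3 to 1/(1 − a) = 1/(1 − 828) = -1/827. Expand this rational in ℤ_3: compute digits iteratively via d_i = x_i mod 3, x_{i+1} = (x_i − d_i)/3. The first 4 digits are (1, 0, 2, 0).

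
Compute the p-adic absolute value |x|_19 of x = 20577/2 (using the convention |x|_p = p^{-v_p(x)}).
|20577/2|_19 = 1/6859

Step 1 — compute v_19(x) by factoring powers of 19 out of the numerator and denominator: v_19(20577/2) = 3. Step 2 — apply |x|_p = p^{-v_p(x)} = 19^{-3} = 1/6859.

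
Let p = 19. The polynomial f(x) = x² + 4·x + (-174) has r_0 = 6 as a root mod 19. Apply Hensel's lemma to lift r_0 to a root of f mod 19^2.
r_1 = 329 (mod 361)

Hensel: r_{i+1} = r_i − f(r_i)·(f′(r_i))^{-1} mod 19^{i+2}, f′(x) = 2x + 4. Iterate:
  r_0 = 6 (mod 19)
  r_1 = 329 (mod 361)
Final: r = 329 satisfies f(r) ≡ 0 mod 19^2.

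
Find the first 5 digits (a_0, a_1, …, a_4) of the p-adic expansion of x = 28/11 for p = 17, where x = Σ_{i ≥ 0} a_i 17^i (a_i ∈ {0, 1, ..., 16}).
(a_0, …, a_4) = (1, 14, 10, 4, 9)

v_17(28/11) = 0 (numerator and denominator both coprime to 17), so x ∈ ℤ_17^×. Compute digits iteratively via a_i = x_i mod 17, x_{i+1} = (x_i − a_i)/17, with x_0 = x:
  x_0 = 28/11;  a_0 = 1;  x_1 = (x_0 − 1)/17 = 1/11
  x_1 = 1/11;  a_1 = 14;  x_2 = (x_1 − 14)/17 = -9/11
  x_2 = -9/11;  a_2 = 10;  x_3 = (x_2 − 10)/17 = -7/11
  x_3 = -7/11;  a_3 = 4;  x_4 = (x_3 − 4)/17 = -3/11
  x_4 = -3/11;  a_4 = 9;  x_5 = (x_4 − 9)/17 = -6/11
Digits: (1, 14, 10, 4, 9).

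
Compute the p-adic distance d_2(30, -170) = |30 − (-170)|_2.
d_2(30, -170) = 1/8

Step 1 — x − y = 30 − (-170) = 200. Step 2 — v_2(200) = 3 (factor: 200 = (2^3 · 25); the sign does not affect v_p). Step 3 — |x − y|_2 = 2^{-3} = 1/8.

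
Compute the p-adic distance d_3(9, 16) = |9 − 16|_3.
d_3(9, 16) = 1

Step 1 — x − y = 9 − 16 = -7. Step 2 — v_3(-7) = 0 (factor: -7 = −(3^0 · 7); the sign does not affect v_p). Step 3 — |x − y|_3 = 3^{0} = 1.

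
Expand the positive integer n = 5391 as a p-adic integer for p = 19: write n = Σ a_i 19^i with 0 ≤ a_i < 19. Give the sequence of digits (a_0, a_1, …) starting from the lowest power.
(a_0, a_1, …) = (14, 17, 14)

Repeated division by 19 gives the digits low-to-high: 5391 = 14 + 17·19^1 + 14·19^2. Digit sequence: (14, 17, 14).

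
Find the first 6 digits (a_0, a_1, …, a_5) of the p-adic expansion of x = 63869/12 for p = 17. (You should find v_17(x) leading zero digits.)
(a_0, …, a_5) = (0, 0, 0, 11, 15, 9)

v_17(63869/12) = 3, so a_0 = ... = a_2 = 0. Factor out: x = 17^3 · u with u = 13/12 a unit in ℤ_17. Expand u iteratively via a_{v+i} = u_i mod 17, u_{i+1} = (u_i − a_{v+i})/17:
  u_0 = 13/12;  a_3 = 11;  u_1 = (u_0 − 11)/17 = -7/12
  u_1 = -7/12;  a_4 = 15;  u_2 = (u_1 − 15)/17 = -11/12
  u_2 = -11/12;  a_5 = 9;  u_3 = (u_2 − 9)/17 = -7/12
Digits: (0, 0, 0, 11, 15, 9).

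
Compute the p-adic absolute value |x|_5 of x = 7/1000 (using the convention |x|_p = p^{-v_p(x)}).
|7/1000|_5 = 125

Step 1 — compute v_5(x) by factoring powers of 5 out of the numerator and denominator: v_5(7/1000) = -3. Step 2 — apply |x|_p = p^{-v_p(x)} = 5^{3} = 125.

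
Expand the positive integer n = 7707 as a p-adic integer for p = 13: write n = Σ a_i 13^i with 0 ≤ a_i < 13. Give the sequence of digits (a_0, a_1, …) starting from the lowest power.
(a_0, a_1, …) = (11, 7, 6, 3)

Repeated division by 13 gives the digits low-to-high: 7707 = 11 + 7·13^1 + 6·13^2 + 3·13^3. Digit sequence: (11, 7, 6, 3).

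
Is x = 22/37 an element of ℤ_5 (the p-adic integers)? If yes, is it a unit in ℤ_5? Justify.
x ∈ ℤ_5^× (unit); v_5(x) = 0

ℤ_5 = {x ∈ ℚ_5 : v_5(x) ≥ 0} and ℤ_5^× = {x ∈ ℤ_5 : v_5(x) = 0}. Here v_5(22/37) = v_5(num) − v_5(den) = 0; compare against these criteria.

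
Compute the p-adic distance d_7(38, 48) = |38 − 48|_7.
d_7(38, 48) = 1

Step 1 — x − y = 38 − 48 = -10. Step 2 — v_7(-10) = 0 (factor: -10 = −(7^0 · 10); the sign does not affect v_p). Step 3 — |x − y|_7 = 7^{0} = 1.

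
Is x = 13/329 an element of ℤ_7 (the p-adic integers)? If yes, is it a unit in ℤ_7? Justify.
x ∉ ℤ_7 (v_7(x) = -1 < 0)

ℤ_7 = {x ∈ ℚ_7 : v_7(x) ≥ 0} and ℤ_7^× = {x ∈ ℤ_7 : v_7(x) = 0}. Here v_7(13/329) = v_7(num) − v_7(den) = -1; compare against these criteria.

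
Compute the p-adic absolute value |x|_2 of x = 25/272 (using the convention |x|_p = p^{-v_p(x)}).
|25/272|_2 = 16

Step 1 — compute v_2(x) by factoring powers of 2 out of the numerator and denominator: v_2(25/272) = -4. Step 2 — apply |x|_p = p^{-v_p(x)} = 2^{4} = 16.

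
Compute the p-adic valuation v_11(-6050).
v_11(-6050) = 2

v_11(n) is the largest exponent k such that 11^k divides n. Factor out: -6050 = -11^2 · 50. (Sign doesn't affect v_p.) So v_11(-6050) = 2.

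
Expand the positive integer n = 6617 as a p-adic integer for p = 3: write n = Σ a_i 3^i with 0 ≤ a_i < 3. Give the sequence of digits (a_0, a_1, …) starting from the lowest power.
(a_0, a_1, …) = (2, 0, 0, 2, 0, 0, 0, 0, 1)

Repeated division by 3 gives the digits low-to-high: 6617 = 2 + 2·3^3 + 1·3^8. Digit sequence: (2, 0, 0, 2, 0, 0, 0, 0, 1).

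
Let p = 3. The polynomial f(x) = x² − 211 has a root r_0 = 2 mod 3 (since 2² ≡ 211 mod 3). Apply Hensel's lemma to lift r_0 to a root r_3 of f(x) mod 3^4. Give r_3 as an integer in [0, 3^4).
r_3 = 74 (mod 81)

Hensel's recurrence: r_{i+1} = r_i − f(r_i)·(f′(r_i))^{-1} mod 3^{i+2}, with f′(x) = 2x. Iterate:
  r_0 = 2 (mod 3)
  r_1 = 2 (mod 9)
  r_2 = 20 (mod 27)
  r_3 = 74 (mod 81)
Final: r_3 = 74, and one checks f(r_3) ≡ 0 mod 3^4.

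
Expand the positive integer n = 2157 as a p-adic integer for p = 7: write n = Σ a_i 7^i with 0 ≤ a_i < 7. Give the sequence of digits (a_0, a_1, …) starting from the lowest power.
(a_0, a_1, …) = (1, 0, 2, 6)

Repeated division by 7 gives the digits low-to-high: 2157 = 1 + 2·7^2 + 6·7^3. Digit sequence: (1, 0, 2, 6).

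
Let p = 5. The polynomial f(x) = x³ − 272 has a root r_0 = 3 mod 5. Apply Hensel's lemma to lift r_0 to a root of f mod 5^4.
r_3 = 363 (mod 625)

Hensel: r_{i+1} = r_i − f(r_i)/f′(r_i) mod 5^{i+2}, where f′(x) = 3x². Iterate:
  r_0 = 3 (mod 5)
  r_1 = 13 (mod 25)
  r_2 = 113 (mod 125)
  r_3 = 363 (mod 625)
Final: r = 363 with f(r) ≡ 0 mod 5^4.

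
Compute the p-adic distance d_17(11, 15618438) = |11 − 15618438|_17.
d_17(11, 15618438) = 1/1419857

Step 1 — x − y = 11 − 15618438 = -15618427. Step 2 — v_17(-15618427) = 5 (factor: -15618427 = −(17^5 · 11); the sign does not affect v_p). Step 3 — |x − y|_17 = 17^{-5} = 1/1419857.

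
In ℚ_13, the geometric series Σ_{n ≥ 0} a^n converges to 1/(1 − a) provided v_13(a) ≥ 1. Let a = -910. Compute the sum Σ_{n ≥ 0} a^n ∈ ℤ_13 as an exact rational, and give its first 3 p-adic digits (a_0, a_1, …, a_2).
Σ a^n = 1/(1 − a) = 1/911;  first 3 digits = (1, 8, 6)

v_13(a) = 1 ≥ 1, so the series converges in ℤ_13 to 1/(1 − a) = 1/(1 − (-910)) = 1/911. Expand this rational in ℤ_13: compute digits iteratively via d_i = x_i mod 13, x_{i+1} = (x_i − d_i)/13. The first 3 digits are (1, 8, 6).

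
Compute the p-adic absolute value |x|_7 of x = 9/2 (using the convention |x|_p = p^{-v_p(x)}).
|9/2|_7 = 1

Step 1 — compute v_7(x) by factoring powers of 7 out of the numerator and denominator: v_7(9/2) = 0. Step 2 — apply |x|_p = p^{-v_p(x)} = 7^{0} = 1.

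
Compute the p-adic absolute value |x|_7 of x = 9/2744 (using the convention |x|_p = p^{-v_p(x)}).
|9/2744|_7 = 343

Step 1 — compute v_7(x) by factoring powers of 7 out of the numerator and denominator: v_7(9/2744) = -3. Step 2 — apply |x|_p = p^{-v_p(x)} = 7^{3} = 343.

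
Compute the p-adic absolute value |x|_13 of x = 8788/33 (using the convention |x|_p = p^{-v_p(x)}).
|8788/33|_13 = 1/2197

Step 1 — compute v_13(x) by factoring powers of 13 out of the numerator and denominator: v_13(8788/33) = 3. Step 2 — apply |x|_p = p^{-v_p(x)} = 13^{-3} = 1/2197.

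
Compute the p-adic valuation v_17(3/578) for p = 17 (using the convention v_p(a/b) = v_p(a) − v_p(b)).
v_17(3/578) = -2

Factor powers of 17 from the numerator and denominator of the reduced fraction: 3 = 17^0 · 3 and 578 = 17^2 · 2. Apply v_p(a/b) = v_p(a) − v_p(b): v_17(3/578) = 0 − 2 = -2.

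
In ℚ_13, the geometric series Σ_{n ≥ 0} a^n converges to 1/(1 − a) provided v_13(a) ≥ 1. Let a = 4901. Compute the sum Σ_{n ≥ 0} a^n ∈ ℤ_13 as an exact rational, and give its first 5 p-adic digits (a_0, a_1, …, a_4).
Σ a^n = 1/(1 − a) = -1/4900;  first 5 digits = (1, 0, 3, 2, 9)

v_13(a) = 2 ≥ 1, so the series converges in ℤ_13 to 1/(1 − a) = 1/(1 − 4901) = -1/4900. Expand this rational in ℤ_13: compute digits iteratively via d_i = x_i mod 13, x_{i+1} = (x_i − d_i)/13. The first 5 digits are (1, 0, 3, 2, 9).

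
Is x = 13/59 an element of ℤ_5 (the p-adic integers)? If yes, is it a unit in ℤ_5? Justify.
x ∈ ℤ_5^× (unit); v_5(x) = 0

ℤ_5 = {x ∈ ℚ_5 : v_5(x) ≥ 0} and ℤ_5^× = {x ∈ ℤ_5 : v_5(x) = 0}. Here v_5(13/59) = v_5(num) − v_5(den) = 0; compare against these criteria.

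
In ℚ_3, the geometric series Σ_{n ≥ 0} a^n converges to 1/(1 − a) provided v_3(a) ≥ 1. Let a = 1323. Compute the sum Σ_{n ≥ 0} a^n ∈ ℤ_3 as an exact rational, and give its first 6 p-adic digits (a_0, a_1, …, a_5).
Σ a^n = 1/(1 − a) = -1/1322;  first 6 digits = (1, 0, 0, 1, 1, 2)

v_3(a) = 3 ≥ 1, so the series converges in ℤ_3 to 1/(1 − a) = 1/(1 − 1323) = -1/1322. Expand this rational in ℤ_3: compute digits iteratively via d_i = x_i mod 3, x_{i+1} = (x_i − d_i)/3. The first 6 digits are (1, 0, 0, 1, 1, 2).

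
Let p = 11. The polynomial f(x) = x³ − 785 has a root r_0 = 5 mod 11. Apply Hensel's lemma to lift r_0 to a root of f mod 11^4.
r_3 = 7782 (mod 14641)

Hensel: r_{i+1} = r_i − f(r_i)/f′(r_i) mod 11^{i+2}, where f′(x) = 3x². Iterate:
  r_0 = 5 (mod 11)
  r_1 = 38 (mod 121)
  r_2 = 1127 (mod 1331)
  r_3 = 7782 (mod 14641)
Final: r = 7782 with f(r) ≡ 0 mod 11^4.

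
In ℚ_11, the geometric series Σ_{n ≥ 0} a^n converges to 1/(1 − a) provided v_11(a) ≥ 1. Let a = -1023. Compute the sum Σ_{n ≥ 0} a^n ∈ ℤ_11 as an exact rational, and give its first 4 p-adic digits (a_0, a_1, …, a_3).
Σ a^n = 1/(1 − a) = 1/1024;  first 4 digits = (1, 6, 5, 0)

v_11(a) = 1 ≥ 1, so the series converges in ℤ_11 to 1/(1 − a) = 1/(1 − (-1023)) = 1/1024. Expand this rational in ℤ_11: compute digits iteratively via d_i = x_i mod 11, x_{i+1} = (x_i − d_i)/11. The first 4 digits are (1, 6, 5, 0).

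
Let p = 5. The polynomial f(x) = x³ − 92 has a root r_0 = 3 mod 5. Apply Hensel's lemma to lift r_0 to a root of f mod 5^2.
r_1 = 23 (mod 25)

Hensel: r_{i+1} = r_i − f(r_i)/f′(r_i) mod 5^{i+2}, where f′(x) = 3x². Iterate:
  r_0 = 3 (mod 5)
  r_1 = 23 (mod 25)
Final: r = 23 with f(r) ≡ 0 mod 5^2.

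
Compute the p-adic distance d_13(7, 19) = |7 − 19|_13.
d_13(7, 19) = 1

Step 1 — x − y = 7 − 19 = -12. Step 2 — v_13(-12) = 0 (factor: -12 = −(13^0 · 12); the sign does not affect v_p). Step 3 — |x − y|_13 = 13^{0} = 1.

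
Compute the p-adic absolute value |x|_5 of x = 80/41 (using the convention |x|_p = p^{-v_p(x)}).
|80/41|_5 = 1/5

Step 1 — compute v_5(x) by factoring powers of 5 out of the numerator and denominator: v_5(80/41) = 1. Step 2 — apply |x|_p = p^{-v_p(x)} = 5^{-1} = 1/5.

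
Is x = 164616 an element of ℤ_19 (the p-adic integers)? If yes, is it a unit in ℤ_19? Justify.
x ∈ ℤ_19 but not a unit; v_19(x) = 3 > 0

ℤ_19 = {x ∈ ℚ_19 : v_19(x) ≥ 0} and ℤ_19^× = {x ∈ ℤ_19 : v_19(x) = 0}. Here v_19(164616) = v_19(num) − v_19(den) = 3; compare against these criteria.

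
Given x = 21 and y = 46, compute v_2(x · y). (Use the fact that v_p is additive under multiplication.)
v_2(966) = 1

v_p(x) = 0 (factor: 21 = 2^0 · 21); v_p(y) = 1 (factor: 46 = 2^1 · 23). Additivity: v_p(xy) = v_p(x) + v_p(y) = 0 + 1 = 1. (Direct check: xy = 966 = 2^1 · (483).)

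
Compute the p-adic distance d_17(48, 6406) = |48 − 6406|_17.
d_17(48, 6406) = 1/289

Step 1 — x − y = 48 − 6406 = -6358. Step 2 — v_17(-6358) = 2 (factor: -6358 = −(17^2 · 22); the sign does not affect v_p). Step 3 — |x − y|_17 = 17^{-2} = 1/289.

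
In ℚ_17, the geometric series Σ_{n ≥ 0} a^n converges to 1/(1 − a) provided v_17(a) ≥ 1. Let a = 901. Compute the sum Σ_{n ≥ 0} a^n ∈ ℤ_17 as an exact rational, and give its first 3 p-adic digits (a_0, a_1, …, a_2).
Σ a^n = 1/(1 − a) = -1/900;  first 3 digits = (1, 2, 7)

v_17(a) = 1 ≥ 1, so the series converges in ℤ_17 to 1/(1 − a) = 1/(1 − 901) = -1/900. Expand this rational in ℤ_17: compute digits iteratively via d_i = x_i mod 17, x_{i+1} = (x_i − d_i)/17. The first 3 digits are (1, 2, 7).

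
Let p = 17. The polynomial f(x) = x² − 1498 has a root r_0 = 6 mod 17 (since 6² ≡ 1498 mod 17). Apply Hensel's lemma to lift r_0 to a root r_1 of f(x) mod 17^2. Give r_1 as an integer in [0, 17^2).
r_1 = 176 (mod 289)

Hensel's recurrence: r_{i+1} = r_i − f(r_i)·(f′(r_i))^{-1} mod 17^{i+2}, with f′(x) = 2x. Iterate:
  r_0 = 6 (mod 17)
  r_1 = 176 (mod 289)
Final: r_1 = 176, and one checks f(r_1) ≡ 0 mod 17^2.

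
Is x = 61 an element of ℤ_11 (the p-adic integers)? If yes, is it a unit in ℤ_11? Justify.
x ∈ ℤ_11^× (unit); v_11(x) = 0

ℤ_11 = {x ∈ ℚ_11 : v_11(x) ≥ 0} and ℤ_11^× = {x ∈ ℤ_11 : v_11(x) = 0}. Here v_11(61) = v_11(num) − v_11(den) = 0; compare against these criteria.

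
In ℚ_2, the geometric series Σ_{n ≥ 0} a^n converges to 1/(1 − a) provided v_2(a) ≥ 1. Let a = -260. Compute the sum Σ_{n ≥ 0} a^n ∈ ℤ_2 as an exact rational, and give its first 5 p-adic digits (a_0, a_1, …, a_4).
Σ a^n = 1/(1 − a) = 1/261;  first 5 digits = (1, 0, 1, 1, 0)

v_2(a) = 2 ≥ 1, so the series converges in ℤ_2 to 1/(1 − a) = 1/(1 − (-260)) = 1/261. Expand this rational in ℤ_2: compute digits iteratively via d_i = x_i mod 2, x_{i+1} = (x_i − d_i)/2. The first 5 digits are (1, 0, 1, 1, 0).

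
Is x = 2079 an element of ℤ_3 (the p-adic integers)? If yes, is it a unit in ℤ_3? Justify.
x ∈ ℤ_3 but not a unit; v_3(x) = 3 > 0

ℤ_3 = {x ∈ ℚ_3 : v_3(x) ≥ 0} and ℤ_3^× = {x ∈ ℤ_3 : v_3(x) = 0}. Here v_3(2079) = v_3(num) − v_3(den) = 3; compare against these criteria.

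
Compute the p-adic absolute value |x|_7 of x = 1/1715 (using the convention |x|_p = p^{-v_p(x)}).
|1/1715|_7 = 343

Step 1 — compute v_7(x) by factoring powers of 7 out of the numerator and denominator: v_7(1/1715) = -3. Step 2 — apply |x|_p = p^{-v_p(x)} = 7^{3} = 343.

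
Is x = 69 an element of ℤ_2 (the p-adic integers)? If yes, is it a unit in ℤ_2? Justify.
x ∈ ℤ_2^× (unit); v_2(x) = 0

ℤ_2 = {x ∈ ℚ_2 : v_2(x) ≥ 0} and ℤ_2^× = {x ∈ ℤ_2 : v_2(x) = 0}. Here v_2(69) = v_2(num) − v_2(den) = 0; compare against these criteria.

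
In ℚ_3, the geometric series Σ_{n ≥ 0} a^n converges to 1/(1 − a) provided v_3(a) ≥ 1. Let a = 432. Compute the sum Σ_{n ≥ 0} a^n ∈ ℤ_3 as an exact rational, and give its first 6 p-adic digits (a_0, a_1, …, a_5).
Σ a^n = 1/(1 − a) = -1/431;  first 6 digits = (1, 0, 0, 1, 2, 1)

v_3(a) = 3 ≥ 1, so the series converges in ℤ_3 to 1/(1 − a) = 1/(1 − 432) = -1/431. Expand this rational in ℤ_3: compute digits iteratively via d_i = x_i mod 3, x_{i+1} = (x_i − d_i)/3. The first 6 digits are (1, 0, 0, 1, 2, 1).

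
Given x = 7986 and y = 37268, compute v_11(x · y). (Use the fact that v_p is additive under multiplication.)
v_11(297622248) = 6

v_p(x) = 3 (factor: 7986 = 11^3 · 6); v_p(y) = 3 (factor: 37268 = 11^3 · 28). Additivity: v_p(xy) = v_p(x) + v_p(y) = 3 + 3 = 6. (Direct check: xy = 297622248 = 11^6 · (168).)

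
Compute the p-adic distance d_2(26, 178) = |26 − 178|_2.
d_2(26, 178) = 1/8

Step 1 — x − y = 26 − 178 = -152. Step 2 — v_2(-152) = 3 (factor: -152 = −(2^3 · 19); the sign does not affect v_p). Step 3 — |x − y|_2 = 2^{-3} = 1/8.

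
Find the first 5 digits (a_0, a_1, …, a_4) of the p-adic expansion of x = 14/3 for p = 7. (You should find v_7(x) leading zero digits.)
(a_0, …, a_4) = (0, 3, 2, 2, 2)

v_7(14/3) = 1, so a_0 = ... = a_0 = 0. Factor out: x = 7^1 · u with u = 2/3 a unit in ℤ_7. Expand u iteratively via a_{v+i} = u_i mod 7, u_{i+1} = (u_i − a_{v+i})/7:
  u_0 = 2/3;  a_1 = 3;  u_1 = (u_0 − 3)/7 = -1/3
  u_1 = -1/3;  a_2 = 2;  u_2 = (u_1 − 2)/7 = -1/3
  u_2 = -1/3;  a_3 = 2;  u_3 = (u_2 − 2)/7 = -1/3
  u_3 = -1/3;  a_4 = 2;  u_4 = (u_3 − 2)/7 = -1/3
Digits: (0, 3, 2, 2, 2).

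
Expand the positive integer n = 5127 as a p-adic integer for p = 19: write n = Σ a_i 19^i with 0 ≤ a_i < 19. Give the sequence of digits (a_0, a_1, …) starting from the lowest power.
(a_0, a_1, …) = (16, 3, 14)

Repeated division by 19 gives the digits low-to-high: 5127 = 16 + 3·19^1 + 14·19^2. Digit sequence: (16, 3, 14).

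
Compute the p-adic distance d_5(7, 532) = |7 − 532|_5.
d_5(7, 532) = 1/25

Step 1 — x − y = 7 − 532 = -525. Step 2 — v_5(-525) = 2 (factor: -525 = −(5^2 · 21); the sign does not affect v_p). Step 3 — |x − y|_5 = 5^{-2} = 1/25.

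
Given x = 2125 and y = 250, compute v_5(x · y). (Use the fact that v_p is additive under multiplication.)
v_5(531250) = 6

v_p(x) = 3 (factor: 2125 = 5^3 · 17); v_p(y) = 3 (factor: 250 = 5^3 · 2). Additivity: v_p(xy) = v_p(x) + v_p(y) = 3 + 3 = 6. (Direct check: xy = 531250 = 5^6 · (34).)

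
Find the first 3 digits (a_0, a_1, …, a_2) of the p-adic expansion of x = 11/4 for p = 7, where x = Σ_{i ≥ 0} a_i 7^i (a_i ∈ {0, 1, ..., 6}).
(a_0, …, a_2) = (1, 2, 5)

v_7(11/4) = 0 (numerator and denominator both coprime to 7), so x ∈ ℤ_7^×. Compute digits iteratively via a_i = x_i mod 7, x_{i+1} = (x_i − a_i)/7, with x_0 = x:
  x_0 = 11/4;  a_0 = 1;  x_1 = (x_0 − 1)/7 = 1/4
  x_1 = 1/4;  a_1 = 2;  x_2 = (x_1 − 2)/7 = -1/4
  x_2 = -1/4;  a_2 = 5;  x_3 = (x_2 − 5)/7 = -3/4
Digits: (1, 2, 5).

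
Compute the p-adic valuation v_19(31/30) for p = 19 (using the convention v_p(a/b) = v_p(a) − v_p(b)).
v_19(31/30) = 0

Factor powers of 19 from the numerator and denominator of the reduced fraction: 31 = 19^0 · 31 and 30 = 19^0 · 30. Apply v_p(a/b) = v_p(a) − v_p(b): v_19(31/30) = 0 − 0 = 0.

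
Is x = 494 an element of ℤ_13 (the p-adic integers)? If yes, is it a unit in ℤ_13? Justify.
x ∈ ℤ_13 but not a unit; v_13(x) = 1 > 0

ℤ_13 = {x ∈ ℚ_13 : v_13(x) ≥ 0} and ℤ_13^× = {x ∈ ℤ_13 : v_13(x) = 0}. Here v_13(494) = v_13(num) − v_13(den) = 1; compare against these criteria.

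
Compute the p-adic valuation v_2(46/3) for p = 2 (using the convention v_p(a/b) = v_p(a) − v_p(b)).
v_2(46/3) = 1

Factor powers of 2 from the numerator and denominator of the reduced fraction: 46 = 2^1 · 23 and 3 = 2^0 · 3. Apply v_p(a/b) = v_p(a) − v_p(b): v_2(46/3) = 1 − 0 = 1.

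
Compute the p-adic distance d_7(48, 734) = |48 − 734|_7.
d_7(48, 734) = 1/343

Step 1 — x − y = 48 − 734 = -686. Step 2 — v_7(-686) = 3 (factor: -686 = −(7^3 · 2); the sign does not affect v_p). Step 3 — |x − y|_7 = 7^{-3} = 1/343.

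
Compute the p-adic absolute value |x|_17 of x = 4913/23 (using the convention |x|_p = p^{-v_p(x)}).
|4913/23|_17 = 1/4913

Step 1 — compute v_17(x) by factoring powers of 17 out of the numerator and denominator: v_17(4913/23) = 3. Step 2 — apply |x|_p = p^{-v_p(x)} = 17^{-3} = 1/4913.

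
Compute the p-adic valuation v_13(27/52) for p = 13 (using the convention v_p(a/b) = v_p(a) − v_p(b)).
v_13(27/52) = -1

Factor powers of 13 from the numerator and denominator of the reduced fraction: 27 = 13^0 · 27 and 52 = 13^1 · 4. Apply v_p(a/b) = v_p(a) − v_p(b): v_13(27/52) = 0 − 1 = -1.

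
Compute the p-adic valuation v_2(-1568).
v_2(-1568) = 5

v_2(n) is the largest exponent k such that 2^k divides n. Factor out: -1568 = -2^5 · 49. (Sign doesn't affect v_p.) So v_2(-1568) = 5.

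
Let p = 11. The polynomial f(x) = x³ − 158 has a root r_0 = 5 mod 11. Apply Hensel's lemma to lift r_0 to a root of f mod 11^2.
r_1 = 49 (mod 121)

Hensel: r_{i+1} = r_i − f(r_i)/f′(r_i) mod 11^{i+2}, where f′(x) = 3x². Iterate:
  r_0 = 5 (mod 11)
  r_1 = 49 (mod 121)
Final: r = 49 with f(r) ≡ 0 mod 11^2.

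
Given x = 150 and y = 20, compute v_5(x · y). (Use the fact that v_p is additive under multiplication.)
v_5(3000) = 3

v_p(x) = 2 (factor: 150 = 5^2 · 6); v_p(y) = 1 (factor: 20 = 5^1 · 4). Additivity: v_p(xy) = v_p(x) + v_p(y) = 2 + 1 = 3. (Direct check: xy = 3000 = 5^3 · (24).)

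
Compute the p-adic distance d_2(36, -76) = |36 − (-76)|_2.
d_2(36, -76) = 1/16

Step 1 — x − y = 36 − (-76) = 112. Step 2 — v_2(112) = 4 (factor: 112 = (2^4 · 7); the sign does not affect v_p). Step 3 — |x − y|_2 = 2^{-4} = 1/16.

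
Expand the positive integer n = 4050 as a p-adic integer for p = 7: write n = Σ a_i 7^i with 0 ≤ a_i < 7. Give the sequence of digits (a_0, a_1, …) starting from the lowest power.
(a_0, a_1, …) = (4, 4, 5, 4, 1)

Repeated division by 7 gives the digits low-to-high: 4050 = 4 + 4·7^1 + 5·7^2 + 4·7^3 + 1·7^4. Digit sequence: (4, 4, 5, 4, 1).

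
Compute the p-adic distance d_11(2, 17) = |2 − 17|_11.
d_11(2, 17) = 1

Step 1 — x − y = 2 − 17 = -15. Step 2 — v_11(-15) = 0 (factor: -15 = −(11^0 · 15); the sign does not affect v_p). Step 3 — |x − y|_11 = 11^{0} = 1.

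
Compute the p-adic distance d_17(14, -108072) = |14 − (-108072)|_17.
d_17(14, -108072) = 1/4913

Step 1 — x − y = 14 − (-108072) = 108086. Step 2 — v_17(108086) = 3 (factor: 108086 = (17^3 · 22); the sign does not affect v_p). Step 3 — |x − y|_17 = 17^{-3} = 1/4913.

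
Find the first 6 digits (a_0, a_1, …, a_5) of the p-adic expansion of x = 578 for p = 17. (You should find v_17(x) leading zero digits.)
(a_0, …, a_5) = (0, 0, 2, 0, 0, 0)

v_17(578) = 2, so a_0 = ... = a_1 = 0. Factor out: x = 17^2 · u with u = 2 a unit in ℤ_17. Expand u iteratively via a_{v+i} = u_i mod 17, u_{i+1} = (u_i − a_{v+i})/17:
  u_0 = 2;  a_2 = 2;  u_1 = (u_0 − 2)/17 = 0
  u_1 = 0;  a_3 = 0;  u_2 = (u_1 − 0)/17 = 0
  u_2 = 0;  a_4 = 0;  u_3 = (u_2 − 0)/17 = 0
  u_3 = 0;  a_5 = 0;  u_4 = (u_3 − 0)/17 = 0
Digits: (0, 0, 2, 0, 0, 0).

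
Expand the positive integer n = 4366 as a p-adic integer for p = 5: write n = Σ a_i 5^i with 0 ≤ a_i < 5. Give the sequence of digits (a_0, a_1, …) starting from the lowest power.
(a_0, a_1, …) = (1, 3, 4, 4, 1, 1)

Repeated division by 5 gives the digits low-to-high: 4366 = 1 + 3·5^1 + 4·5^2 + 4·5^3 + 1·5^4 + 1·5^5. Digit sequence: (1, 3, 4, 4, 1, 1).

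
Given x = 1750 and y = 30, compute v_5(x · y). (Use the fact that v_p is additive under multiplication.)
v_5(52500) = 4

v_p(x) = 3 (factor: 1750 = 5^3 · 14); v_p(y) = 1 (factor: 30 = 5^1 · 6). Additivity: v_p(xy) = v_p(x) + v_p(y) = 3 + 1 = 4. (Direct check: xy = 52500 = 5^4 · (84).)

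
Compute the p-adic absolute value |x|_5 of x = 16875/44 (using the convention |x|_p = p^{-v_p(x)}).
|16875/44|_5 = 1/625

Step 1 — compute v_5(x) by factoring powers of 5 out of the numerator and denominator: v_5(16875/44) = 4. Step 2 — apply |x|_p = p^{-v_p(x)} = 5^{-4} = 1/625.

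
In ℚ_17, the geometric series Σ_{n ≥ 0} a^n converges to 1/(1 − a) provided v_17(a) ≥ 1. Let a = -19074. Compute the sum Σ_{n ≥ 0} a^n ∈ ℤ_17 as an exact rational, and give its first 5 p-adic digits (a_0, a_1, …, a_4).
Σ a^n = 1/(1 − a) = 1/19075;  first 5 digits = (1, 0, 2, 13, 3)

v_17(a) = 2 ≥ 1, so the series converges in ℤ_17 to 1/(1 − a) = 1/(1 − (-19074)) = 1/19075. Expand this rational in ℤ_17: compute digits iteratively via d_i = x_i mod 17, x_{i+1} = (x_i − d_i)/17. The first 5 digits are (1, 0, 2, 13, 3).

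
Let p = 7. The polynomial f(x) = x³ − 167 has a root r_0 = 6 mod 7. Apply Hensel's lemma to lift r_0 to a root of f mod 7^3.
r_2 = 104 (mod 343)

Hensel: r_{i+1} = r_i − f(r_i)/f′(r_i) mod 7^{i+2}, where f′(x) = 3x². Iterate:
  r_0 = 6 (mod 7)
  r_1 = 6 (mod 49)
  r_2 = 104 (mod 343)
Final: r = 104 with f(r) ≡ 0 mod 7^3.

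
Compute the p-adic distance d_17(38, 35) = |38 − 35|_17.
d_17(38, 35) = 1

Step 1 — x − y = 38 − 35 = 3. Step 2 — v_17(3) = 0 (factor: 3 = (17^0 · 3); the sign does not affect v_p). Step 3 — |x − y|_17 = 17^{0} = 1.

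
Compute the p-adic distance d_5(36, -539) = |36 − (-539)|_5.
d_5(36, -539) = 1/25

Step 1 — x − y = 36 − (-539) = 575. Step 2 — v_5(575) = 2 (factor: 575 = (5^2 · 23); the sign does not affect v_p). Step 3 — |x − y|_5 = 5^{-2} = 1/25.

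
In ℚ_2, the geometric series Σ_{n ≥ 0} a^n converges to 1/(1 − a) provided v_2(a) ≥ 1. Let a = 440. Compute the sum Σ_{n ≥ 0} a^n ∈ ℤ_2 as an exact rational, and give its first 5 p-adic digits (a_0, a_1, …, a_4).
Σ a^n = 1/(1 − a) = -1/439;  first 5 digits = (1, 0, 0, 1, 1)

v_2(a) = 3 ≥ 1, so the series converges in ℤ_2 to 1/(1 − a) = 1/(1 − 440) = -1/439. Expand this rational in ℤ_2: compute digits iteratively via d_i = x_i mod 2, x_{i+1} = (x_i − d_i)/2. The first 5 digits are (1, 0, 0, 1, 1).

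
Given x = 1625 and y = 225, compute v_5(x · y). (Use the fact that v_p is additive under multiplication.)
v_5(365625) = 5

v_p(x) = 3 (factor: 1625 = 5^3 · 13); v_p(y) = 2 (factor: 225 = 5^2 · 9). Additivity: v_p(xy) = v_p(x) + v_p(y) = 3 + 2 = 5. (Direct check: xy = 365625 = 5^5 · (117).)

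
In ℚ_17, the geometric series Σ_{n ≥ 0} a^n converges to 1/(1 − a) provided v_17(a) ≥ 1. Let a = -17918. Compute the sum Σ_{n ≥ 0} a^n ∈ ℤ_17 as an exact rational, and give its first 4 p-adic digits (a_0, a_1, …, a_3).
Σ a^n = 1/(1 − a) = 1/17919;  first 4 digits = (1, 0, 6, 13)

v_17(a) = 2 ≥ 1, so the series converges in ℤ_17 to 1/(1 − a) = 1/(1 − (-17918)) = 1/17919. Expand this rational in ℤ_17: compute digits iteratively via d_i = x_i mod 17, x_{i+1} = (x_i − d_i)/17. The first 4 digits are (1, 0, 6, 13).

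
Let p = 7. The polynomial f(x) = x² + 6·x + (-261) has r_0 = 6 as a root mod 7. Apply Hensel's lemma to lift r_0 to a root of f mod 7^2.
r_1 = 41 (mod 49)

Hensel: r_{i+1} = r_i − f(r_i)·(f′(r_i))^{-1} mod 7^{i+2}, f′(x) = 2x + 6. Iterate:
  r_0 = 6 (mod 7)
  r_1 = 41 (mod 49)
Final: r = 41 satisfies f(r) ≡ 0 mod 7^2.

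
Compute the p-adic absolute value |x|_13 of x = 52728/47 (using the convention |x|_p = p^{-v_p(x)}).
|52728/47|_13 = 1/2197

Step 1 — compute v_13(x) by factoring powers of 13 out of the numerator and denominator: v_13(52728/47) = 3. Step 2 — apply |x|_p = p^{-v_p(x)} = 13^{-3} = 1/2197.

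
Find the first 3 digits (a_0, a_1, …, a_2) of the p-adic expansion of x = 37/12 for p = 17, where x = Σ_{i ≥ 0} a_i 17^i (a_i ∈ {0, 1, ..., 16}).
(a_0, …, a_2) = (13, 15, 9)

v_17(37/12) = 0 (numerator and denominator both coprime to 17), so x ∈ ℤ_17^×. Compute digits iteratively via a_i = x_i mod 17, x_{i+1} = (x_i − a_i)/17, with x_0 = x:
  x_0 = 37/12;  a_0 = 13;  x_1 = (x_0 − 13)/17 = -7/12
  x_1 = -7/12;  a_1 = 15;  x_2 = (x_1 − 15)/17 = -11/12
  x_2 = -11/12;  a_2 = 9;  x_3 = (x_2 − 9)/17 = -7/12
Digits: (13, 15, 9).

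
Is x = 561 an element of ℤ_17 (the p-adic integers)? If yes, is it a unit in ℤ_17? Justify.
x ∈ ℤ_17 but not a unit; v_17(x) = 1 > 0

ℤ_17 = {x ∈ ℚ_17 : v_17(x) ≥ 0} and ℤ_17^× = {x ∈ ℤ_17 : v_17(x) = 0}. Here v_17(561) = v_17(num) − v_17(den) = 1; compare against these criteria.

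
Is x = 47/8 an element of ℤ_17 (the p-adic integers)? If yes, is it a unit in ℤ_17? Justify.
x ∈ ℤ_17^× (unit); v_17(x) = 0

ℤ_17 = {x ∈ ℚ_17 : v_17(x) ≥ 0} and ℤ_17^× = {x ∈ ℤ_17 : v_17(x) = 0}. Here v_17(47/8) = v_17(num) − v_17(den) = 0; compare against these criteria.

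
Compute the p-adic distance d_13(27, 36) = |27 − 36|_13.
d_13(27, 36) = 1

Step 1 — x − y = 27 − 36 = -9. Step 2 — v_13(-9) = 0 (factor: -9 = −(13^0 · 9); the sign does not affect v_p). Step 3 — |x − y|_13 = 13^{0} = 1.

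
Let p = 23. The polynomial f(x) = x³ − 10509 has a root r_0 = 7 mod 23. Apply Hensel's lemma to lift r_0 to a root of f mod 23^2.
r_1 = 490 (mod 529)

Hensel: r_{i+1} = r_i − f(r_i)/f′(r_i) mod 23^{i+2}, where f′(x) = 3x². Iterate:
  r_0 = 7 (mod 23)
  r_1 = 490 (mod 529)
Final: r = 490 with f(r) ≡ 0 mod 23^2.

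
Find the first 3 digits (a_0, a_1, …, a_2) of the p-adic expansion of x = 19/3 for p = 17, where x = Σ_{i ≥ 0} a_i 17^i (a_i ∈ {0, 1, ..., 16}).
(a_0, …, a_2) = (12, 11, 5)

v_17(19/3) = 0 (numerator and denominator both coprime to 17), so x ∈ ℤ_17^×. Compute digits iteratively via a_i = x_i mod 17, x_{i+1} = (x_i − a_i)/17, with x_0 = x:
  x_0 = 19/3;  a_0 = 12;  x_1 = (x_0 − 12)/17 = -1/3
  x_1 = -1/3;  a_1 = 11;  x_2 = (x_1 − 11)/17 = -2/3
  x_2 = -2/3;  a_2 = 5;  x_3 = (x_2 − 5)/17 = -1/3
Digits: (12, 11, 5).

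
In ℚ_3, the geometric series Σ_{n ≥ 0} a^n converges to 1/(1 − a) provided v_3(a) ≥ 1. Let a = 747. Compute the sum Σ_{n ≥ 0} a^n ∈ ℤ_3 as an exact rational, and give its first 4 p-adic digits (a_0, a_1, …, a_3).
Σ a^n = 1/(1 − a) = -1/746;  first 4 digits = (1, 0, 2, 0)

v_3(a) = 2 ≥ 1, so the series converges in ℤ_3 to 1/(1 − a) = 1/(1 − 747) = -1/746. Expand this rational in ℤ_3: compute digits iteratively via d_i = x_i mod 3, x_{i+1} = (x_i − d_i)/3. The first 4 digits are (1, 0, 2, 0).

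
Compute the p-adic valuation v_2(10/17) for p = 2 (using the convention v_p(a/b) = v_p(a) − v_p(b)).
v_2(10/17) = 1

Factor powers of 2 from the numerator and denominator of the reduced fraction: 10 = 2^1 · 5 and 17 = 2^0 · 17. Apply v_p(a/b) = v_p(a) − v_p(b): v_2(10/17) = 1 − 0 = 1.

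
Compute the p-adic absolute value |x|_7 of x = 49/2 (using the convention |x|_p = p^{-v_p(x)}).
|49/2|_7 = 1/49

Step 1 — compute v_7(x) by factoring powers of 7 out of the numerator and denominator: v_7(49/2) = 2. Step 2 — apply |x|_p = p^{-v_p(x)} = 7^{-2} = 1/49.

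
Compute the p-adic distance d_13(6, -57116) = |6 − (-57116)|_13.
d_13(6, -57116) = 1/28561

Step 1 — x − y = 6 − (-57116) = 57122. Step 2 — v_13(57122) = 4 (factor: 57122 = (13^4 · 2); the sign does not affect v_p). Step 3 — |x − y|_13 = 13^{-4} = 1/28561.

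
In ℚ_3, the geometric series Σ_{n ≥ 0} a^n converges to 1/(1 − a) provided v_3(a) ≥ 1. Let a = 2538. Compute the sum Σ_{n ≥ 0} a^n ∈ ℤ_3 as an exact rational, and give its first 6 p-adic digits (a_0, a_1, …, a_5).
Σ a^n = 1/(1 − a) = -1/2537;  first 6 digits = (1, 0, 0, 1, 1, 1)

v_3(a) = 3 ≥ 1, so the series converges in ℤ_3 to 1/(1 − a) = 1/(1 − 2538) = -1/2537. Expand this rational in ℤ_3: compute digits iteratively via d_i = x_i mod 3, x_{i+1} = (x_i − d_i)/3. The first 6 digits are (1, 0, 0, 1, 1, 1).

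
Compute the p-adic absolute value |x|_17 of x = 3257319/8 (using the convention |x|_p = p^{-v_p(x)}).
|3257319/8|_17 = 1/83521

Step 1 — compute v_17(x) by factoring powers of 17 out of the numerator and denominator: v_17(3257319/8) = 4. Step 2 — apply |x|_p = p^{-v_p(x)} = 17^{-4} = 1/83521.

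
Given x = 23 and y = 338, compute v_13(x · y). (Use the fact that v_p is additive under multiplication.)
v_13(7774) = 2

v_p(x) = 0 (factor: 23 = 13^0 · 23); v_p(y) = 2 (factor: 338 = 13^2 · 2). Additivity: v_p(xy) = v_p(x) + v_p(y) = 0 + 2 = 2. (Direct check: xy = 7774 = 13^2 · (46).)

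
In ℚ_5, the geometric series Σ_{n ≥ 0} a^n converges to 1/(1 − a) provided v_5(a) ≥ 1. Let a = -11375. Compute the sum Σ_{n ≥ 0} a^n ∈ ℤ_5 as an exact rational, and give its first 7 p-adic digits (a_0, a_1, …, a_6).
Σ a^n = 1/(1 − a) = 1/11376;  first 7 digits = (1, 0, 0, 4, 1, 1, 0)

v_5(a) = 3 ≥ 1, so the series converges in ℤ_5 to 1/(1 − a) = 1/(1 − (-11375)) = 1/11376. Expand this rational in ℤ_5: compute digits iteratively via d_i = x_i mod 5, x_{i+1} = (x_i − d_i)/5. The first 7 digits are (1, 0, 0, 4, 1, 1, 0).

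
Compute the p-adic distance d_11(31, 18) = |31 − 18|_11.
d_11(31, 18) = 1

Step 1 — x − y = 31 − 18 = 13. Step 2 — v_11(13) = 0 (factor: 13 = (11^0 · 13); the sign does not affect v_p). Step 3 — |x − y|_11 = 11^{0} = 1.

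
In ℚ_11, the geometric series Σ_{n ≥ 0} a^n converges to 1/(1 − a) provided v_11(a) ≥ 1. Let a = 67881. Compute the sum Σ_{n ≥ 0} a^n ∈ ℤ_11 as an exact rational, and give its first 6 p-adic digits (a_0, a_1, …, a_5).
Σ a^n = 1/(1 − a) = -1/67880;  first 6 digits = (1, 0, 0, 7, 4, 0)

v_11(a) = 3 ≥ 1, so the series converges in ℤ_11 to 1/(1 − a) = 1/(1 − 67881) = -1/67880. Expand this rational in ℤ_11: compute digits iteratively via d_i = x_i mod 11, x_{i+1} = (x_i − d_i)/11. The first 6 digits are (1, 0, 0, 7, 4, 0).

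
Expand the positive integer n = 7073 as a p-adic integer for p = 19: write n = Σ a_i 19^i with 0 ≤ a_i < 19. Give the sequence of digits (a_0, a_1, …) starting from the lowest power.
(a_0, a_1, …) = (5, 11, 0, 1)

Repeated division by 19 gives the digits low-to-high: 7073 = 5 + 11·19^1 + 1·19^3. Digit sequence: (5, 11, 0, 1).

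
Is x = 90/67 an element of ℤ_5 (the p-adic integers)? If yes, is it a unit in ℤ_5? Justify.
x ∈ ℤ_5 but not a unit; v_5(x) = 1 > 0

ℤ_5 = {x ∈ ℚ_5 : v_5(x) ≥ 0} and ℤ_5^× = {x ∈ ℤ_5 : v_5(x) = 0}. Here v_5(90/67) = v_5(num) − v_5(den) = 1; compare against these criteria.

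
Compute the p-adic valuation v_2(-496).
v_2(-496) = 4

v_2(n) is the largest exponent k such that 2^k divides n. Factor out: -496 = -2^4 · 31. (Sign doesn't affect v_p.) So v_2(-496) = 4.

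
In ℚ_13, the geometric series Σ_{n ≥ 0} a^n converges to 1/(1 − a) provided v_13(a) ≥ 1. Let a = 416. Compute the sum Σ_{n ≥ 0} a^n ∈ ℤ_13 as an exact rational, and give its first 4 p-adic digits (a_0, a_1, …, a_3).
Σ a^n = 1/(1 − a) = -1/415;  first 4 digits = (1, 6, 12, 8)

v_13(a) = 1 ≥ 1, so the series converges in ℤ_13 to 1/(1 − a) = 1/(1 − 416) = -1/415. Expand this rational in ℤ_13: compute digits iteratively via d_i = x_i mod 13, x_{i+1} = (x_i − d_i)/13. The first 4 digits are (1, 6, 12, 8).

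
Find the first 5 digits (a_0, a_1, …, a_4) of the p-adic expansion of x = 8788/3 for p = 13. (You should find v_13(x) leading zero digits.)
(a_0, …, a_4) = (0, 0, 0, 10, 8)

v_13(8788/3) = 3, so a_0 = ... = a_2 = 0. Factor out: x = 13^3 · u with u = 4/3 a unit in ℤ_13. Expand u iteratively via a_{v+i} = u_i mod 13, u_{i+1} = (u_i − a_{v+i})/13:
  u_0 = 4/3;  a_3 = 10;  u_1 = (u_0 − 10)/13 = -2/3
  u_1 = -2/3;  a_4 = 8;  u_2 = (u_1 − 8)/13 = -2/3
Digits: (0, 0, 0, 10, 8).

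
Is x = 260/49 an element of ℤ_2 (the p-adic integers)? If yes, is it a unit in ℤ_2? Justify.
x ∈ ℤ_2 but not a unit; v_2(x) = 2 > 0

ℤ_2 = {x ∈ ℚ_2 : v_2(x) ≥ 0} and ℤ_2^× = {x ∈ ℤ_2 : v_2(x) = 0}. Here v_2(260/49) = v_2(num) − v_2(den) = 2; compare against these criteria.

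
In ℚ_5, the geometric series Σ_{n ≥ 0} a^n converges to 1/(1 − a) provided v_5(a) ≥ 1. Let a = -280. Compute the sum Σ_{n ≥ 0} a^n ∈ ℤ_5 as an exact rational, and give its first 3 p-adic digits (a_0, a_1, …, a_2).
Σ a^n = 1/(1 − a) = 1/281;  first 3 digits = (1, 4, 4)

v_5(a) = 1 ≥ 1, so the series converges in ℤ_5 to 1/(1 − a) = 1/(1 − (-280)) = 1/281. Expand this rational in ℤ_5: compute digits iteratively via d_i = x_i mod 5, x_{i+1} = (x_i − d_i)/5. The first 3 digits are (1, 4, 4).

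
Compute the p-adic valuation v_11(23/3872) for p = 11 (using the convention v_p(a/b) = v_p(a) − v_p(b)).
v_11(23/3872) = -2

Factor powers of 11 from the numerator and denominator of the reduced fraction: 23 = 11^0 · 23 and 3872 = 11^2 · 32. Apply v_p(a/b) = v_p(a) − v_p(b): v_11(23/3872) = 0 − 2 = -2.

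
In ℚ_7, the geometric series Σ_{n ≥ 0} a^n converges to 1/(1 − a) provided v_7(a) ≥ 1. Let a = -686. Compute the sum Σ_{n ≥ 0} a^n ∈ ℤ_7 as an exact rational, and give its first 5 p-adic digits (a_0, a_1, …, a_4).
Σ a^n = 1/(1 − a) = 1/687;  first 5 digits = (1, 0, 0, 5, 6)

v_7(a) = 3 ≥ 1, so the series converges in ℤ_7 to 1/(1 − a) = 1/(1 − (-686)) = 1/687. Expand this rational in ℤ_7: compute digits iteratively via d_i = x_i mod 7, x_{i+1} = (x_i − d_i)/7. The first 5 digits are (1, 0, 0, 5, 6).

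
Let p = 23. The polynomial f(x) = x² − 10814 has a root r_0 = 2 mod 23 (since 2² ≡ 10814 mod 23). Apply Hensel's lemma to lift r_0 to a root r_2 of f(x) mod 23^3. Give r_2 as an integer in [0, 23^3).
r_2 = 7201 (mod 12167)

Hensel's recurrence: r_{i+1} = r_i − f(r_i)·(f′(r_i))^{-1} mod 23^{i+2}, with f′(x) = 2x. Iterate:
  r_0 = 2 (mod 23)
  r_1 = 324 (mod 529)
  r_2 = 7201 (mod 12167)
Final: r_2 = 7201, and one checks f(r_2) ≡ 0 mod 23^3.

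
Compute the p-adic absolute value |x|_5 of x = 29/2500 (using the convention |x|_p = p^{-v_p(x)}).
|29/2500|_5 = 625

Step 1 — compute v_5(x) by factoring powers of 5 out of the numerator and denominator: v_5(29/2500) = -4. Step 2 — apply |x|_p = p^{-v_p(x)} = 5^{4} = 625.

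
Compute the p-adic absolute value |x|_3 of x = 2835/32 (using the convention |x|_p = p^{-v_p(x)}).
|2835/32|_3 = 1/81

Step 1 — compute v_3(x) by factoring powers of 3 out of the numerator and denominator: v_3(2835/32) = 4. Step 2 — apply |x|_p = p^{-v_p(x)} = 3^{-4} = 1/81.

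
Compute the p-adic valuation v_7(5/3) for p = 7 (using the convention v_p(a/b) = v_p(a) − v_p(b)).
v_7(5/3) = 0

Factor powers of 7 from the numerator and denominator of the reduced fraction: 5 = 7^0 · 5 and 3 = 7^0 · 3. Apply v_p(a/b) = v_p(a) − v_p(b): v_7(5/3) = 0 − 0 = 0.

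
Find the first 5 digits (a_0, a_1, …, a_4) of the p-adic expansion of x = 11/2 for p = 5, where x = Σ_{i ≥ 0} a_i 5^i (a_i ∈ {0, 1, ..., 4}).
(a_0, …, a_4) = (3, 3, 2, 2, 2)

v_5(11/2) = 0 (numerator and denominator both coprime to 5), so x ∈ ℤ_5^×. Compute digits iteratively via a_i = x_i mod 5, x_{i+1} = (x_i − a_i)/5, with x_0 = x:
  x_0 = 11/2;  a_0 = 3;  x_1 = (x_0 − 3)/5 = 1/2
  x_1 = 1/2;  a_1 = 3;  x_2 = (x_1 − 3)/5 = -1/2
  x_2 = -1/2;  a_2 = 2;  x_3 = (x_2 − 2)/5 = -1/2
  x_3 = -1/2;  a_3 = 2;  x_4 = (x_3 − 2)/5 = -1/2
  x_4 = -1/2;  a_4 = 2;  x_5 = (x_4 − 2)/5 = -1/2
Digits: (3, 3, 2, 2, 2).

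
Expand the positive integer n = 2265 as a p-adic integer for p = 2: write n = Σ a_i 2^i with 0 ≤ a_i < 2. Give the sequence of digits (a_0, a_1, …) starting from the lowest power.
(a_0, a_1, …) = (1, 0, 0, 1, 1, 0, 1, 1, 0, 0, 0, 1)

Repeated division by 2 gives the digits low-to-high: 2265 = 1 + 1·2^3 + 1·2^4 + 1·2^6 + 1·2^7 + 1·2^11. Digit sequence: (1, 0, 0, 1, 1, 0, 1, 1, 0, 0, 0, 1).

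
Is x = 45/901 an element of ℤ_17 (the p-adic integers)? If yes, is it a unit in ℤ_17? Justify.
x ∉ ℤ_17 (v_17(x) = -1 < 0)

ℤ_17 = {x ∈ ℚ_17 : v_17(x) ≥ 0} and ℤ_17^× = {x ∈ ℤ_17 : v_17(x) = 0}. Here v_17(45/901) = v_17(num) − v_17(den) = -1; compare against these criteria.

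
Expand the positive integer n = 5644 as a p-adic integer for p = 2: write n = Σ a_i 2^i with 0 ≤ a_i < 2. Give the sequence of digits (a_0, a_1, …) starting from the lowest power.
(a_0, a_1, …) = (0, 0, 1, 1, 0, 0, 0, 0, 0, 1, 1, 0, 1)

Repeated division by 2 gives the digits low-to-high: 5644 = 1·2^2 + 1·2^3 + 1·2^9 + 1·2^10 + 1·2^12. Digit sequence: (0, 0, 1, 1, 0, 0, 0, 0, 0, 1, 1, 0, 1).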